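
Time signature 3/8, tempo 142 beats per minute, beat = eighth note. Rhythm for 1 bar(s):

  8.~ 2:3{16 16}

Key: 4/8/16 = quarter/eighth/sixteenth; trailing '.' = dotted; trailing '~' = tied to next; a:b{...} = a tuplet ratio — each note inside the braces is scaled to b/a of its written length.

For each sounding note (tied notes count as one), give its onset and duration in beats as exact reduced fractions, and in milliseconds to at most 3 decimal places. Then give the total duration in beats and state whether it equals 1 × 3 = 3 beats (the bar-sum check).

1) 0.0ms=0b +950.704ms=9/4b
2) 950.704ms=9/4b +316.901ms=3/4b
Σ=3b of 3 (142bpm 3/8) — PASS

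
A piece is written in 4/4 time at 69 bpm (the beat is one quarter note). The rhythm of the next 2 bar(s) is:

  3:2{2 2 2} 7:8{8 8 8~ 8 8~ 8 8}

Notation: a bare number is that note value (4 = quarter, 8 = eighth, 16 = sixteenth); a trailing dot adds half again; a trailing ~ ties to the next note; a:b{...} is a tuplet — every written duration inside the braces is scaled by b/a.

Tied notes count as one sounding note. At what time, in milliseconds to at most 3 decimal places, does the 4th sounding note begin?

note 4 onset = 4b = 3478.261ms

1. 0.0ms @ 0 + 1159.42ms (4/3)
2. 1159.42ms @ 4/3 + 1159.42ms (4/3)
3. 2318.841ms @ 8/3 + 1159.42ms (4/3)
4. 3478.261ms @ 4 + 496.894ms (4/7)
5. 3975.155ms @ 32/7 + 496.894ms (4/7)
6. 4472.05ms @ 36/7 + 993.789ms (8/7)
7. 5465.839ms @ 44/7 + 993.789ms (8/7)
8. 6459.627ms @ 52/7 + 496.894ms (4/7)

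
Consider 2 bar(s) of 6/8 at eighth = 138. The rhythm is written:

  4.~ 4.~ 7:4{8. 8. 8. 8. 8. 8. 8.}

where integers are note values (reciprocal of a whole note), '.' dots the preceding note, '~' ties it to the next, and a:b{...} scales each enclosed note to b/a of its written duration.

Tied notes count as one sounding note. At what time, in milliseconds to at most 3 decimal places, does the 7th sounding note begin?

note 7 onset = 78/7b = 4844.72ms

1. 0.0ms @ 0 + 2981.366ms (48/7)
2. 2981.366ms @ 48/7 + 372.671ms (6/7)
3. 3354.037ms @ 54/7 + 372.671ms (6/7)
4. 3726.708ms @ 60/7 + 372.671ms (6/7)
5. 4099.379ms @ 66/7 + 372.671ms (6/7)
6. 4472.05ms @ 72/7 + 372.671ms (6/7)
7. 4844.72ms @ 78/7 + 372.671ms (6/7)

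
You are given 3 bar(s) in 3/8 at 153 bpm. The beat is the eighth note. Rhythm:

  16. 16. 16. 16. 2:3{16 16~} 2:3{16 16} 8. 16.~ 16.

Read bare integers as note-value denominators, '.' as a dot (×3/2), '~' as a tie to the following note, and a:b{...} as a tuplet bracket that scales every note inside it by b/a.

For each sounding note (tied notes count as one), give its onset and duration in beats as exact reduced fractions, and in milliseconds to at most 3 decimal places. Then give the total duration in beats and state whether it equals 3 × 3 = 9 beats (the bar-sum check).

1) 0.0ms=0b +294.118ms=3/4b
2) 294.118ms=3/4b +294.118ms=3/4b
3) 588.235ms=3/2b +294.118ms=3/4b
4) 882.353ms=9/4b +294.118ms=3/4b
5) 1176.471ms=3b +294.118ms=3/4b
6) 1470.588ms=15/4b +588.235ms=3/2b
7) 2058.824ms=21/4b +294.118ms=3/4b
8) 2352.941ms=6b +588.235ms=3/2b
9) 2941.176ms=15/2b +588.235ms=3/2b
Σ=9b of 9 (153bpm 3/8) — PASS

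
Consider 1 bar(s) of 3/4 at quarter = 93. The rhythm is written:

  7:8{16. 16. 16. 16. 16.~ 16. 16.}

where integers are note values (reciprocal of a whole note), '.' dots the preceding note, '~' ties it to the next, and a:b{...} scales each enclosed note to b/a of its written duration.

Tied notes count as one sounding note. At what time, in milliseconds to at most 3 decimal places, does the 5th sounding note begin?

note 5 onset = 12/7b = 1105.991ms

1. 0.0ms @ 0 + 276.498ms (3/7)
2. 276.498ms @ 3/7 + 276.498ms (3/7)
3. 552.995ms @ 6/7 + 276.498ms (3/7)
4. 829.493ms @ 9/7 + 276.498ms (3/7)
5. 1105.991ms @ 12/7 + 552.995ms (6/7)
6. 1658.986ms @ 18/7 + 276.498ms (3/7)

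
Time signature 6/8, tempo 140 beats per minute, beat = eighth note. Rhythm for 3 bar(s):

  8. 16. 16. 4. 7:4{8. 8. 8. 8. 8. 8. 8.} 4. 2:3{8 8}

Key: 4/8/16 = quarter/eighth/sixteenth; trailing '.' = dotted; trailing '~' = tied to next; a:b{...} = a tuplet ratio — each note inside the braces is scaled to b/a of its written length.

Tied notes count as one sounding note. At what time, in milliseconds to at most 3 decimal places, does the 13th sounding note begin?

note 13 onset = 15b = 6428.571ms

1. 0.0ms @ 0 + 642.857ms (3/2)
2. 642.857ms @ 3/2 + 321.429ms (3/4)
3. 964.286ms @ 9/4 + 321.429ms (3/4)
4. 1285.714ms @ 3 + 1285.714ms (3)
5. 2571.429ms @ 6 + 367.347ms (6/7)
6. 2938.776ms @ 48/7 + 367.347ms (6/7)
7. 3306.122ms @ 54/7 + 367.347ms (6/7)
8. 3673.469ms @ 60/7 + 367.347ms (6/7)
9. 4040.816ms @ 66/7 + 367.347ms (6/7)
10. 4408.163ms @ 72/7 + 367.347ms (6/7)
11. 4775.51ms @ 78/7 + 367.347ms (6/7)
12. 5142.857ms @ 12 + 1285.714ms (3)
13. 6428.571ms @ 15 + 642.857ms (3/2)
14. 7071.429ms @ 33/2 + 642.857ms (3/2)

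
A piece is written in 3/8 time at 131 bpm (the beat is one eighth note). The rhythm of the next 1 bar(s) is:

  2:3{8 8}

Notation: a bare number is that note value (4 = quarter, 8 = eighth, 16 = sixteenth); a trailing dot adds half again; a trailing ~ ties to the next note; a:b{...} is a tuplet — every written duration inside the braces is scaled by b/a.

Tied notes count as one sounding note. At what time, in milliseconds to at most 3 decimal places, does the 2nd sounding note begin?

1. 0.0ms @ 0 + 687.023ms (3/2)
2. 687.023ms @ 3/2 + 687.023ms (3/2)

note 2 onset = 3/2b = 687.023ms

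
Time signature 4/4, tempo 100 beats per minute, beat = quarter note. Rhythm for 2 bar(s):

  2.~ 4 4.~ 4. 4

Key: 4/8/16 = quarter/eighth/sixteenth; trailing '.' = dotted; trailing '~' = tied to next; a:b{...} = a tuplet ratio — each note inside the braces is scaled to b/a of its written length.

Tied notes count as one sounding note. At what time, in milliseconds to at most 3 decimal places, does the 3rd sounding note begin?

1. 0.0ms @ 0 + 2400.0ms (4)
2. 2400.0ms @ 4 + 1800.0ms (3)
3. 4200.0ms @ 7 + 600.0ms (1)

note 3 onset = 7b = 4200.0ms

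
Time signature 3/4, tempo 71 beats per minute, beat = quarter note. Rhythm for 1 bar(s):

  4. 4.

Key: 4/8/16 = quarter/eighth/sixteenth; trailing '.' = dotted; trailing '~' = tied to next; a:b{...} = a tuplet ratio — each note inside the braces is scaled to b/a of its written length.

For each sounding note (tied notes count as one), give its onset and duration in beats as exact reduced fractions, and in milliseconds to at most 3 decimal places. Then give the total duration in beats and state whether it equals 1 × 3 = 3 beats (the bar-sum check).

1) 0.0ms=0b +1267.606ms=3/2b
2) 1267.606ms=3/2b +1267.606ms=3/2b
Σ=3b of 3 (71bpm 3/4) — PASS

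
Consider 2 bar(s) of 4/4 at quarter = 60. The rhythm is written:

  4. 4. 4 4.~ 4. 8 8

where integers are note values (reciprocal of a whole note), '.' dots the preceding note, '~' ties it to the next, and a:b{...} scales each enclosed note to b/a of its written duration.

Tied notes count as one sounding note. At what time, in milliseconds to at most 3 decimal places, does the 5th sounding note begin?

note 5 onset = 7b = 7000.0ms

1. 0.0ms @ 0 + 1500.0ms (3/2)
2. 1500.0ms @ 3/2 + 1500.0ms (3/2)
3. 3000.0ms @ 3 + 1000.0ms (1)
4. 4000.0ms @ 4 + 3000.0ms (3)
5. 7000.0ms @ 7 + 500.0ms (1/2)
6. 7500.0ms @ 15/2 + 500.0ms (1/2)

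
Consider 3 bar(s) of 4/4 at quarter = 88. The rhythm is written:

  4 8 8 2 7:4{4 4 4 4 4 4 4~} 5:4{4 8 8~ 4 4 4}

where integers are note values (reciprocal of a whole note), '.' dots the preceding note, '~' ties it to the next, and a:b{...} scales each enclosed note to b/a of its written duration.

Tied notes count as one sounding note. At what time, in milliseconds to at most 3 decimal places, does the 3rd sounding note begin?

1. 0.0ms @ 0 + 681.818ms (1)
2. 681.818ms @ 1 + 340.909ms (1/2)
3. 1022.727ms @ 3/2 + 340.909ms (1/2)
4. 1363.636ms @ 2 + 1363.636ms (2)
5. 2727.273ms @ 4 + 389.61ms (4/7)
6. 3116.883ms @ 32/7 + 389.61ms (4/7)
7. 3506.494ms @ 36/7 + 389.61ms (4/7)
8. 3896.104ms @ 40/7 + 389.61ms (4/7)
9. 4285.714ms @ 44/7 + 389.61ms (4/7)
10. 4675.325ms @ 48/7 + 389.61ms (4/7)
11. 5064.935ms @ 52/7 + 935.065ms (48/35)
12. 6000.0ms @ 44/5 + 272.727ms (2/5)
13. 6272.727ms @ 46/5 + 818.182ms (6/5)
14. 7090.909ms @ 52/5 + 545.455ms (4/5)
15. 7636.364ms @ 56/5 + 545.455ms (4/5)

note 3 onset = 3/2b = 1022.727ms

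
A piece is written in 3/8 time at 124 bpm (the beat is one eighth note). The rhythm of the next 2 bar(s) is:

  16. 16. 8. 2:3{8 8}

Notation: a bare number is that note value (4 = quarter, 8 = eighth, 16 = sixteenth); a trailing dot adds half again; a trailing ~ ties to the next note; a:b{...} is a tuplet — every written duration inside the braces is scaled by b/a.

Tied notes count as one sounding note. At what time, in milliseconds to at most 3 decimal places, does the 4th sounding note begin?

1. 0.0ms @ 0 + 362.903ms (3/4)
2. 362.903ms @ 3/4 + 362.903ms (3/4)
3. 725.806ms @ 3/2 + 725.806ms (3/2)
4. 1451.613ms @ 3 + 725.806ms (3/2)
5. 2177.419ms @ 9/2 + 725.806ms (3/2)

note 4 onset = 3b = 1451.613ms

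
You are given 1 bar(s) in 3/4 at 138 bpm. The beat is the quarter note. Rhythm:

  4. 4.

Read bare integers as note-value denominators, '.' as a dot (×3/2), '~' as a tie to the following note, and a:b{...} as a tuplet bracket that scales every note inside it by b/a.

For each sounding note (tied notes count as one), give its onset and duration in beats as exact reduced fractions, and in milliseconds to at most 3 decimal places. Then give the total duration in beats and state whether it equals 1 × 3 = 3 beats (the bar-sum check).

1) 0.0ms=0b +652.174ms=3/2b
2) 652.174ms=3/2b +652.174ms=3/2b
Σ=3b of 3 (138bpm 3/4) — PASS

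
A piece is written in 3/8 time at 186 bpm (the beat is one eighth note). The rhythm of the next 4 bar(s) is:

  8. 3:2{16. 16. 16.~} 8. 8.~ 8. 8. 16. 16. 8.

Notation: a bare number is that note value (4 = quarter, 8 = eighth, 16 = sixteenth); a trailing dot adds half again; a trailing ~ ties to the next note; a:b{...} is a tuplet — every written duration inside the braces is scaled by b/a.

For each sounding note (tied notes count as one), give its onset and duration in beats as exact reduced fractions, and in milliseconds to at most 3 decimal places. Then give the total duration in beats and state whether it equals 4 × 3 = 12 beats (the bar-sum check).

1) 0.0ms=0b +483.871ms=3/2b
2) 483.871ms=3/2b +161.29ms=1/2b
3) 645.161ms=2b +161.29ms=1/2b
4) 806.452ms=5/2b +645.161ms=2b
5) 1451.613ms=9/2b +967.742ms=3b
6) 2419.355ms=15/2b +483.871ms=3/2b
7) 2903.226ms=9b +241.935ms=3/4b
8) 3145.161ms=39/4b +241.935ms=3/4b
9) 3387.097ms=21/2b +483.871ms=3/2b
Σ=12b of 12 (186bpm 3/8) — PASS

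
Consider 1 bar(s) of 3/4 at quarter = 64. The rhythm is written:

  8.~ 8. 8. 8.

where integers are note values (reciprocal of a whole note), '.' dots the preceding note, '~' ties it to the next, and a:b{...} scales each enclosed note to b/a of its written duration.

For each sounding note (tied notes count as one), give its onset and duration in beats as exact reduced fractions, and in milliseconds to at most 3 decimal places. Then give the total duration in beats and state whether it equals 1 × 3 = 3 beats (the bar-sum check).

1) 0.0ms=0b +1406.25ms=3/2b
2) 1406.25ms=3/2b +703.125ms=3/4b
3) 2109.375ms=9/4b +703.125ms=3/4b
Σ=3b of 3 (64bpm 3/4) — PASS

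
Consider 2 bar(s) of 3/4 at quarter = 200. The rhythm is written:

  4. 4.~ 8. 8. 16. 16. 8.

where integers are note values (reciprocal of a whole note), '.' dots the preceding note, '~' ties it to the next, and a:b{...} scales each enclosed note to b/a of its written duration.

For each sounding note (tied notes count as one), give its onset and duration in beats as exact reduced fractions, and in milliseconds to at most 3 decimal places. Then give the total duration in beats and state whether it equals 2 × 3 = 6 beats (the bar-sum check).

1) 0.0ms=0b +450.0ms=3/2b
2) 450.0ms=3/2b +675.0ms=9/4b
3) 1125.0ms=15/4b +225.0ms=3/4b
4) 1350.0ms=9/2b +112.5ms=3/8b
5) 1462.5ms=39/8b +112.5ms=3/8b
6) 1575.0ms=21/4b +225.0ms=3/4b
Σ=6b of 6 (200bpm 3/4) — PASS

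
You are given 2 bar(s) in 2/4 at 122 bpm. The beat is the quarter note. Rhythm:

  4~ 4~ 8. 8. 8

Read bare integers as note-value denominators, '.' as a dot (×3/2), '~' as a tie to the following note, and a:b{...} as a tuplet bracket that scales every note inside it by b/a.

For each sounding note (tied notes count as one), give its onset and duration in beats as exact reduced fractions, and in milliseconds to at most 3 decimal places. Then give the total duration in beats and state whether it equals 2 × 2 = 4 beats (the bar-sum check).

1) 0.0ms=0b +1352.459ms=11/4b
2) 1352.459ms=11/4b +368.852ms=3/4b
3) 1721.311ms=7/2b +245.902ms=1/2b
Σ=4b of 4 (122bpm 2/4) — PASS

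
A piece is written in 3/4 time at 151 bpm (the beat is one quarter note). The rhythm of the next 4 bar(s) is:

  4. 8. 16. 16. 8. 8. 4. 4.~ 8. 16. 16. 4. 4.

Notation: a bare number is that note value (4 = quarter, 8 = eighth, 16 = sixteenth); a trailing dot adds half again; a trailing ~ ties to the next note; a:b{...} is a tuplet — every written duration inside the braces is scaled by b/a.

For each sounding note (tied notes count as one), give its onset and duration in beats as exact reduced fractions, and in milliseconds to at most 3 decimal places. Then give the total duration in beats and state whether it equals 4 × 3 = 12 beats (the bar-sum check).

1) 0.0ms=0b +596.026ms=3/2b
2) 596.026ms=3/2b +298.013ms=3/4b
3) 894.04ms=9/4b +149.007ms=3/8b
4) 1043.046ms=21/8b +149.007ms=3/8b
5) 1192.053ms=3b +298.013ms=3/4b
6) 1490.066ms=15/4b +298.013ms=3/4b
7) 1788.079ms=9/2b +596.026ms=3/2b
8) 2384.106ms=6b +894.04ms=9/4b
9) 3278.146ms=33/4b +149.007ms=3/8b
10) 3427.152ms=69/8b +149.007ms=3/8b
11) 3576.159ms=9b +596.026ms=3/2b
12) 4172.185ms=21/2b +596.026ms=3/2b
Σ=12b of 12 (151bpm 3/4) — PASS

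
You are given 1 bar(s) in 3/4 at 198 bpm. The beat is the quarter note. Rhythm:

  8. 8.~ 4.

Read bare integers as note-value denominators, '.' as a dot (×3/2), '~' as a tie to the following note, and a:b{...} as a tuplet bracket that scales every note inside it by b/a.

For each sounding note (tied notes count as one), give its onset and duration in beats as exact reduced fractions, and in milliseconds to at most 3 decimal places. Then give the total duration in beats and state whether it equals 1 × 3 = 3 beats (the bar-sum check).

1) 0.0ms=0b +227.273ms=3/4b
2) 227.273ms=3/4b +681.818ms=9/4b
Σ=3b of 3 (198bpm 3/4) — PASS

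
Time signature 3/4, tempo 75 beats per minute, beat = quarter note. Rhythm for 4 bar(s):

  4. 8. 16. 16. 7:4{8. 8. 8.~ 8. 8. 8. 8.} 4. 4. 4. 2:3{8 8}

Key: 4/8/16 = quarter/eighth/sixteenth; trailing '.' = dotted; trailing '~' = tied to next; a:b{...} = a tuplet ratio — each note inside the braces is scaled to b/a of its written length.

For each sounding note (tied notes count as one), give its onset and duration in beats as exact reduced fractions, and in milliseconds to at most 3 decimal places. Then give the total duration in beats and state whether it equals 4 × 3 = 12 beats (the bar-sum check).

1) 0.0ms=0b +1200.0ms=3/2b
2) 1200.0ms=3/2b +600.0ms=3/4b
3) 1800.0ms=9/4b +300.0ms=3/8b
4) 2100.0ms=21/8b +300.0ms=3/8b
5) 2400.0ms=3b +342.857ms=3/7b
6) 2742.857ms=24/7b +342.857ms=3/7b
7) 3085.714ms=27/7b +685.714ms=6/7b
8) 3771.429ms=33/7b +342.857ms=3/7b
9) 4114.286ms=36/7b +342.857ms=3/7b
10) 4457.143ms=39/7b +342.857ms=3/7b
11) 4800.0ms=6b +1200.0ms=3/2b
12) 6000.0ms=15/2b +1200.0ms=3/2b
13) 7200.0ms=9b +1200.0ms=3/2b
14) 8400.0ms=21/2b +600.0ms=3/4b
15) 9000.0ms=45/4b +600.0ms=3/4b
Σ=12b of 12 (75bpm 3/4) — PASS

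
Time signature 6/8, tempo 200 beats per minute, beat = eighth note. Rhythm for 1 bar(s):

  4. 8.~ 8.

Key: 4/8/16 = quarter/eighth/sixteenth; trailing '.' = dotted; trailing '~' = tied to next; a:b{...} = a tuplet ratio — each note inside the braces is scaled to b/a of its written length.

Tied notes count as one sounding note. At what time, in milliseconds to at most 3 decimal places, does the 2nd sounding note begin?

note 2 onset = 3b = 900.0ms

1. 0.0ms @ 0 + 900.0ms (3)
2. 900.0ms @ 3 + 900.0ms (3)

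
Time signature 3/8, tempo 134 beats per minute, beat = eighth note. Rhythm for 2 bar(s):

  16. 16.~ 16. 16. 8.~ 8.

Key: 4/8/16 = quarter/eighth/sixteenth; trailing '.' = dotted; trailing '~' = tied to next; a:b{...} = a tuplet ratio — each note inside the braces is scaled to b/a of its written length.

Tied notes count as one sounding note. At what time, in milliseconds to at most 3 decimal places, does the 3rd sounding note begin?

1. 0.0ms @ 0 + 335.821ms (3/4)
2. 335.821ms @ 3/4 + 671.642ms (3/2)
3. 1007.463ms @ 9/4 + 335.821ms (3/4)
4. 1343.284ms @ 3 + 1343.284ms (3)

note 3 onset = 9/4b = 1007.463ms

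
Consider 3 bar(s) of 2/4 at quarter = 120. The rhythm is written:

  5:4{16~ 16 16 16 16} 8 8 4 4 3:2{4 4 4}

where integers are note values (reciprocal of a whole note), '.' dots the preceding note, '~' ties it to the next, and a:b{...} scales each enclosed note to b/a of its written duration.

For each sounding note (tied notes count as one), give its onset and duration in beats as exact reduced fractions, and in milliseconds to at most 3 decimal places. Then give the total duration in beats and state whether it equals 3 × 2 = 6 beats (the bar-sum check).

1) 0.0ms=0b +200.0ms=2/5b
2) 200.0ms=2/5b +100.0ms=1/5b
3) 300.0ms=3/5b +100.0ms=1/5b
4) 400.0ms=4/5b +100.0ms=1/5b
5) 500.0ms=1b +250.0ms=1/2b
6) 750.0ms=3/2b +250.0ms=1/2b
7) 1000.0ms=2b +500.0ms=1b
8) 1500.0ms=3b +500.0ms=1b
9) 2000.0ms=4b +333.333ms=2/3b
10) 2333.333ms=14/3b +333.333ms=2/3b
11) 2666.667ms=16/3b +333.333ms=2/3b
Σ=6b of 6 (120bpm 2/4) — PASS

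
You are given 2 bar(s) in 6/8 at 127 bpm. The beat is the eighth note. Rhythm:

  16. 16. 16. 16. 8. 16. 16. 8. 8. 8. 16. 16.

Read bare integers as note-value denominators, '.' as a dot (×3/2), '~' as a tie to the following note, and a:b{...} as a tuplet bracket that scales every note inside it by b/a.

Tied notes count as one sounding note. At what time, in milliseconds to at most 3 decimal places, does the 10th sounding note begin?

1. 0.0ms @ 0 + 354.331ms (3/4)
2. 354.331ms @ 3/4 + 354.331ms (3/4)
3. 708.661ms @ 3/2 + 354.331ms (3/4)
4. 1062.992ms @ 9/4 + 354.331ms (3/4)
5. 1417.323ms @ 3 + 708.661ms (3/2)
6. 2125.984ms @ 9/2 + 354.331ms (3/4)
7. 2480.315ms @ 21/4 + 354.331ms (3/4)
8. 2834.646ms @ 6 + 708.661ms (3/2)
9. 3543.307ms @ 15/2 + 708.661ms (3/2)
10. 4251.969ms @ 9 + 708.661ms (3/2)
11. 4960.63ms @ 21/2 + 354.331ms (3/4)
12. 5314.961ms @ 45/4 + 354.331ms (3/4)

note 10 onset = 9b = 4251.969ms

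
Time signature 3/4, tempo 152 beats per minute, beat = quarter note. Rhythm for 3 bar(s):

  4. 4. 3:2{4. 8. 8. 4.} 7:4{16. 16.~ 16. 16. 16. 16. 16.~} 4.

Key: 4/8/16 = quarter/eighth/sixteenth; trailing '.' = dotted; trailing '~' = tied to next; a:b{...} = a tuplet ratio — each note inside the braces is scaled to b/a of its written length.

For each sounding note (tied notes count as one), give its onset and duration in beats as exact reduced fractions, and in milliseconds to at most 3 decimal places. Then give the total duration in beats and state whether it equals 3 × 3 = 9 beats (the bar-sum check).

1) 0.0ms=0b +592.105ms=3/2b
2) 592.105ms=3/2b +592.105ms=3/2b
3) 1184.211ms=3b +394.737ms=1b
4) 1578.947ms=4b +197.368ms=1/2b
5) 1776.316ms=9/2b +197.368ms=1/2b
6) 1973.684ms=5b +394.737ms=1b
7) 2368.421ms=6b +84.586ms=3/14b
8) 2453.008ms=87/14b +169.173ms=3/7b
9) 2622.18ms=93/14b +84.586ms=3/14b
10) 2706.767ms=48/7b +84.586ms=3/14b
11) 2791.353ms=99/14b +84.586ms=3/14b
12) 2875.94ms=51/7b +676.692ms=12/7b
Σ=9b of 9 (152bpm 3/4) — PASS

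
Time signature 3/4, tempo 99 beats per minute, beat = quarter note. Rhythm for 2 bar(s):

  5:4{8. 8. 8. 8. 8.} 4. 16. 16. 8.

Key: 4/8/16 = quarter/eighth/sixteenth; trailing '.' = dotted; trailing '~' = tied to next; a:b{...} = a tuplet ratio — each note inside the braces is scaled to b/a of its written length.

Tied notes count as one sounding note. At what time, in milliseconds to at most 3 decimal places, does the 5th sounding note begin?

note 5 onset = 12/5b = 1454.545ms

1. 0.0ms @ 0 + 363.636ms (3/5)
2. 363.636ms @ 3/5 + 363.636ms (3/5)
3. 727.273ms @ 6/5 + 363.636ms (3/5)
4. 1090.909ms @ 9/5 + 363.636ms (3/5)
5. 1454.545ms @ 12/5 + 363.636ms (3/5)
6. 1818.182ms @ 3 + 909.091ms (3/2)
7. 2727.273ms @ 9/2 + 227.273ms (3/8)
8. 2954.545ms @ 39/8 + 227.273ms (3/8)
9. 3181.818ms @ 21/4 + 454.545ms (3/4)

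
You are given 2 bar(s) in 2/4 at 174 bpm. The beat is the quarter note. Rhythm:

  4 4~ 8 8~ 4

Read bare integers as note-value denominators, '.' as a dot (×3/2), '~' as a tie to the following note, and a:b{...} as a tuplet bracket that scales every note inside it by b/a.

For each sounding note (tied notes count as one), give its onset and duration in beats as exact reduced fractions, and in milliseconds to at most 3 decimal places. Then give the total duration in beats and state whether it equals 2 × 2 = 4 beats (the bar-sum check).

1) 0.0ms=0b +344.828ms=1b
2) 344.828ms=1b +517.241ms=3/2b
3) 862.069ms=5/2b +517.241ms=3/2b
Σ=4b of 4 (174bpm 2/4) — PASS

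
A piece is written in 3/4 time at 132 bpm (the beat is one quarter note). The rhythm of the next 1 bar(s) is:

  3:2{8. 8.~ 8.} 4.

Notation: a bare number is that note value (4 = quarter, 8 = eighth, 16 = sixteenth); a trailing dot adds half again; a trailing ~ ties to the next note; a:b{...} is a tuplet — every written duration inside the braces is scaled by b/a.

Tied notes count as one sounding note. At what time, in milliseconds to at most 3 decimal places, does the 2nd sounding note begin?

note 2 onset = 1/2b = 227.273ms

1. 0.0ms @ 0 + 227.273ms (1/2)
2. 227.273ms @ 1/2 + 454.545ms (1)
3. 681.818ms @ 3/2 + 681.818ms (3/2)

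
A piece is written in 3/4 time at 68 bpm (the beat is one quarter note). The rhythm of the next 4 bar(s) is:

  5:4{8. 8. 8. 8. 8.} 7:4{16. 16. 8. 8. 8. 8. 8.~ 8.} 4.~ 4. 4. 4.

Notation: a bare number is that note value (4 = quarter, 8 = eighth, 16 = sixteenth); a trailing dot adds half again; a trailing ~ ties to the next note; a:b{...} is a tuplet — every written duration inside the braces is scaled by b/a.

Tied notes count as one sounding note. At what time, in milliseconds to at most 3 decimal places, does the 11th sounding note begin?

note 11 onset = 33/7b = 4159.664ms

1. 0.0ms @ 0 + 529.412ms (3/5)
2. 529.412ms @ 3/5 + 529.412ms (3/5)
3. 1058.824ms @ 6/5 + 529.412ms (3/5)
4. 1588.235ms @ 9/5 + 529.412ms (3/5)
5. 2117.647ms @ 12/5 + 529.412ms (3/5)
6. 2647.059ms @ 3 + 189.076ms (3/14)
7. 2836.134ms @ 45/14 + 189.076ms (3/14)
8. 3025.21ms @ 24/7 + 378.151ms (3/7)
9. 3403.361ms @ 27/7 + 378.151ms (3/7)
10. 3781.513ms @ 30/7 + 378.151ms (3/7)
11. 4159.664ms @ 33/7 + 378.151ms (3/7)
12. 4537.815ms @ 36/7 + 756.303ms (6/7)
13. 5294.118ms @ 6 + 2647.059ms (3)
14. 7941.176ms @ 9 + 1323.529ms (3/2)
15. 9264.706ms @ 21/2 + 1323.529ms (3/2)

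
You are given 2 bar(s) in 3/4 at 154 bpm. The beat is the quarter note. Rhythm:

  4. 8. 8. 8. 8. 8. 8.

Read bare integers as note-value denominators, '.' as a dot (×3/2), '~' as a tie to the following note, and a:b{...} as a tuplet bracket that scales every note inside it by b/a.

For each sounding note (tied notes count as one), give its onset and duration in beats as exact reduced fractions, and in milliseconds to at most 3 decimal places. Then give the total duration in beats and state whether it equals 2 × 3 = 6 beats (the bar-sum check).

1) 0.0ms=0b +584.416ms=3/2b
2) 584.416ms=3/2b +292.208ms=3/4b
3) 876.623ms=9/4b +292.208ms=3/4b
4) 1168.831ms=3b +292.208ms=3/4b
5) 1461.039ms=15/4b +292.208ms=3/4b
6) 1753.247ms=9/2b +292.208ms=3/4b
7) 2045.455ms=21/4b +292.208ms=3/4b
Σ=6b of 6 (154bpm 3/4) — PASS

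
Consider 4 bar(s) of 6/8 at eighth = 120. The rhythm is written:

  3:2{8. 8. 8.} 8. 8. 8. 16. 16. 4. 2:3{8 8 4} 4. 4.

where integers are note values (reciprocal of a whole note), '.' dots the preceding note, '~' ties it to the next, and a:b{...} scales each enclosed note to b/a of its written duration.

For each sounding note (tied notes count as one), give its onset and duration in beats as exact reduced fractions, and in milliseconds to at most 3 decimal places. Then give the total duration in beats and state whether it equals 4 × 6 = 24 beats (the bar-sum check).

1) 0.0ms=0b +500.0ms=1b
2) 500.0ms=1b +500.0ms=1b
3) 1000.0ms=2b +500.0ms=1b
4) 1500.0ms=3b +750.0ms=3/2b
5) 2250.0ms=9/2b +750.0ms=3/2b
6) 3000.0ms=6b +750.0ms=3/2b
7) 3750.0ms=15/2b +375.0ms=3/4b
8) 4125.0ms=33/4b +375.0ms=3/4b
9) 4500.0ms=9b +1500.0ms=3b
10) 6000.0ms=12b +750.0ms=3/2b
11) 6750.0ms=27/2b +750.0ms=3/2b
12) 7500.0ms=15b +1500.0ms=3b
13) 9000.0ms=18b +1500.0ms=3b
14) 10500.0ms=21b +1500.0ms=3b
Σ=24b of 24 (120bpm 6/8) — PASS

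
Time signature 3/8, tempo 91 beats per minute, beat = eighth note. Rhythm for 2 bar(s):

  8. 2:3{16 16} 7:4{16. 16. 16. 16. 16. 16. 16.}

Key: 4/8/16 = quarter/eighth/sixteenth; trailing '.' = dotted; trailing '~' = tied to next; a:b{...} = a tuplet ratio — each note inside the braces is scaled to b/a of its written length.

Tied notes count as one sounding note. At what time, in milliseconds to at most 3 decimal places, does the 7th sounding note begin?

1. 0.0ms @ 0 + 989.011ms (3/2)
2. 989.011ms @ 3/2 + 494.505ms (3/4)
3. 1483.516ms @ 9/4 + 494.505ms (3/4)
4. 1978.022ms @ 3 + 282.575ms (3/7)
5. 2260.597ms @ 24/7 + 282.575ms (3/7)
6. 2543.171ms @ 27/7 + 282.575ms (3/7)
7. 2825.746ms @ 30/7 + 282.575ms (3/7)
8. 3108.32ms @ 33/7 + 282.575ms (3/7)
9. 3390.895ms @ 36/7 + 282.575ms (3/7)
10. 3673.469ms @ 39/7 + 282.575ms (3/7)

note 7 onset = 30/7b = 2825.746ms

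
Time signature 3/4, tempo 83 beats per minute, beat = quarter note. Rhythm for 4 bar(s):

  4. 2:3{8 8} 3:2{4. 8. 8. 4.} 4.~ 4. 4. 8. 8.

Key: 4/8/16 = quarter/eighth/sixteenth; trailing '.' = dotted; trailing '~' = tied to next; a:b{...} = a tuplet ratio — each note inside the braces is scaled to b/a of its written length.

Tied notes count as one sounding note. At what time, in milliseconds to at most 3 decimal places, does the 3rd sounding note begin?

1. 0.0ms @ 0 + 1084.337ms (3/2)
2. 1084.337ms @ 3/2 + 542.169ms (3/4)
3. 1626.506ms @ 9/4 + 542.169ms (3/4)
4. 2168.675ms @ 3 + 722.892ms (1)
5. 2891.566ms @ 4 + 361.446ms (1/2)
6. 3253.012ms @ 9/2 + 361.446ms (1/2)
7. 3614.458ms @ 5 + 722.892ms (1)
8. 4337.349ms @ 6 + 2168.675ms (3)
9. 6506.024ms @ 9 + 1084.337ms (3/2)
10. 7590.361ms @ 21/2 + 542.169ms (3/4)
11. 8132.53ms @ 45/4 + 542.169ms (3/4)

note 3 onset = 9/4b = 1626.506ms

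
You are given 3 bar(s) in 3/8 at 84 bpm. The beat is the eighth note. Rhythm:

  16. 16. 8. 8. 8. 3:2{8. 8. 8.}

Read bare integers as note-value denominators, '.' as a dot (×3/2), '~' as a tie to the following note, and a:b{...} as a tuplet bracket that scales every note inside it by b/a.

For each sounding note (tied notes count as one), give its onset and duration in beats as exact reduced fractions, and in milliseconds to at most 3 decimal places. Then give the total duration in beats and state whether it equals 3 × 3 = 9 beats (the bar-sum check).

1) 0.0ms=0b +535.714ms=3/4b
2) 535.714ms=3/4b +535.714ms=3/4b
3) 1071.429ms=3/2b +1071.429ms=3/2b
4) 2142.857ms=3b +1071.429ms=3/2b
5) 3214.286ms=9/2b +1071.429ms=3/2b
6) 4285.714ms=6b +714.286ms=1b
7) 5000.0ms=7b +714.286ms=1b
8) 5714.286ms=8b +714.286ms=1b
Σ=9b of 9 (84bpm 3/8) — PASS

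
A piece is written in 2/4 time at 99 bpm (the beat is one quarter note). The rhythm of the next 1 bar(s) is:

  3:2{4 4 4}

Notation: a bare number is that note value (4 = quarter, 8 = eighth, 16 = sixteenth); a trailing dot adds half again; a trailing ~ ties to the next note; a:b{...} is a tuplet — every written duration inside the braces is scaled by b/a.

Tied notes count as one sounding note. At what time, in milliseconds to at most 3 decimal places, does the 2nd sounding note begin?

1. 0.0ms @ 0 + 404.04ms (2/3)
2. 404.04ms @ 2/3 + 404.04ms (2/3)
3. 808.081ms @ 4/3 + 404.04ms (2/3)

note 2 onset = 2/3b = 404.04ms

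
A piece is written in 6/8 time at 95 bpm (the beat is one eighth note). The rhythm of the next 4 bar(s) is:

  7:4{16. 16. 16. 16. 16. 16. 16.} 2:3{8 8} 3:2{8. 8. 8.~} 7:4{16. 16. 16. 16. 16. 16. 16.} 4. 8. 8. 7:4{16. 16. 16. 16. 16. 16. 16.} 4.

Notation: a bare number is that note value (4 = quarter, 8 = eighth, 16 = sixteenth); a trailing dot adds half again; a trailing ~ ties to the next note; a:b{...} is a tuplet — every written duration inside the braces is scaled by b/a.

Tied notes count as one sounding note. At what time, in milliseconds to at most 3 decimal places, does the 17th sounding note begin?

1. 0.0ms @ 0 + 270.677ms (3/7)
2. 270.677ms @ 3/7 + 270.677ms (3/7)
3. 541.353ms @ 6/7 + 270.677ms (3/7)
4. 812.03ms @ 9/7 + 270.677ms (3/7)
5. 1082.707ms @ 12/7 + 270.677ms (3/7)
6. 1353.383ms @ 15/7 + 270.677ms (3/7)
7. 1624.06ms @ 18/7 + 270.677ms (3/7)
8. 1894.737ms @ 3 + 947.368ms (3/2)
9. 2842.105ms @ 9/2 + 947.368ms (3/2)
10. 3789.474ms @ 6 + 631.579ms (1)
11. 4421.053ms @ 7 + 631.579ms (1)
12. 5052.632ms @ 8 + 902.256ms (10/7)
13. 5954.887ms @ 66/7 + 270.677ms (3/7)
14. 6225.564ms @ 69/7 + 270.677ms (3/7)
15. 6496.241ms @ 72/7 + 270.677ms (3/7)
16. 6766.917ms @ 75/7 + 270.677ms (3/7)
17. 7037.594ms @ 78/7 + 270.677ms (3/7)
18. 7308.271ms @ 81/7 + 270.677ms (3/7)
19. 7578.947ms @ 12 + 1894.737ms (3)
20. 9473.684ms @ 15 + 947.368ms (3/2)
21. 10421.053ms @ 33/2 + 947.368ms (3/2)
22. 11368.421ms @ 18 + 270.677ms (3/7)
23. 11639.098ms @ 129/7 + 270.677ms (3/7)
24. 11909.774ms @ 132/7 + 270.677ms (3/7)
25. 12180.451ms @ 135/7 + 270.677ms (3/7)
26. 12451.128ms @ 138/7 + 270.677ms (3/7)
27. 12721.805ms @ 141/7 + 270.677ms (3/7)
28. 12992.481ms @ 144/7 + 270.677ms (3/7)
29. 13263.158ms @ 21 + 1894.737ms (3)

note 17 onset = 78/7b = 7037.594ms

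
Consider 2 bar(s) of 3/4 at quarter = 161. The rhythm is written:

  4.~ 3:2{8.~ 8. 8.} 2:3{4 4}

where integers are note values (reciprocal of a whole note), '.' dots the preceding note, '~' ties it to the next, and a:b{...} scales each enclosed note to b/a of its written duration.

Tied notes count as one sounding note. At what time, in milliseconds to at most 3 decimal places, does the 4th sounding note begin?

1. 0.0ms @ 0 + 931.677ms (5/2)
2. 931.677ms @ 5/2 + 186.335ms (1/2)
3. 1118.012ms @ 3 + 559.006ms (3/2)
4. 1677.019ms @ 9/2 + 559.006ms (3/2)

note 4 onset = 9/2b = 1677.019ms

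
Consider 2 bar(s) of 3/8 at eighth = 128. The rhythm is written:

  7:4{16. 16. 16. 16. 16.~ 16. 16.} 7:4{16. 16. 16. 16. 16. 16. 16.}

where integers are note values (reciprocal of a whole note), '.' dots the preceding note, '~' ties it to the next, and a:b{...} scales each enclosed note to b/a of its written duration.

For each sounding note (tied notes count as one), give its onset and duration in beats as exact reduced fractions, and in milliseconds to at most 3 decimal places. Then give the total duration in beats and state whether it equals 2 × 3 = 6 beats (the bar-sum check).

1) 0.0ms=0b +200.893ms=3/7b
2) 200.893ms=3/7b +200.893ms=3/7b
3) 401.786ms=6/7b +200.893ms=3/7b
4) 602.679ms=9/7b +200.893ms=3/7b
5) 803.571ms=12/7b +401.786ms=6/7b
6) 1205.357ms=18/7b +200.893ms=3/7b
7) 1406.25ms=3b +200.893ms=3/7b
8) 1607.143ms=24/7b +200.893ms=3/7b
9) 1808.036ms=27/7b +200.893ms=3/7b
10) 2008.929ms=30/7b +200.893ms=3/7b
11) 2209.821ms=33/7b +200.893ms=3/7b
12) 2410.714ms=36/7b +200.893ms=3/7b
13) 2611.607ms=39/7b +200.893ms=3/7b
Σ=6b of 6 (128bpm 3/8) — PASS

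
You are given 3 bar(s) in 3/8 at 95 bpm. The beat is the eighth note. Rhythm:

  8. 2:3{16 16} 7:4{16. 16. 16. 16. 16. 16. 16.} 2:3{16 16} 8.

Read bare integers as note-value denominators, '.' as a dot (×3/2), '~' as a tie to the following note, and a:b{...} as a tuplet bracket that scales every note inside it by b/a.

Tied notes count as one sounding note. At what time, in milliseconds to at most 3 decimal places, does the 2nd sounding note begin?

note 2 onset = 3/2b = 947.368ms

1. 0.0ms @ 0 + 947.368ms (3/2)
2. 947.368ms @ 3/2 + 473.684ms (3/4)
3. 1421.053ms @ 9/4 + 473.684ms (3/4)
4. 1894.737ms @ 3 + 270.677ms (3/7)
5. 2165.414ms @ 24/7 + 270.677ms (3/7)
6. 2436.09ms @ 27/7 + 270.677ms (3/7)
7. 2706.767ms @ 30/7 + 270.677ms (3/7)
8. 2977.444ms @ 33/7 + 270.677ms (3/7)
9. 3248.12ms @ 36/7 + 270.677ms (3/7)
10. 3518.797ms @ 39/7 + 270.677ms (3/7)
11. 3789.474ms @ 6 + 473.684ms (3/4)
12. 4263.158ms @ 27/4 + 473.684ms (3/4)
13. 4736.842ms @ 15/2 + 947.368ms (3/2)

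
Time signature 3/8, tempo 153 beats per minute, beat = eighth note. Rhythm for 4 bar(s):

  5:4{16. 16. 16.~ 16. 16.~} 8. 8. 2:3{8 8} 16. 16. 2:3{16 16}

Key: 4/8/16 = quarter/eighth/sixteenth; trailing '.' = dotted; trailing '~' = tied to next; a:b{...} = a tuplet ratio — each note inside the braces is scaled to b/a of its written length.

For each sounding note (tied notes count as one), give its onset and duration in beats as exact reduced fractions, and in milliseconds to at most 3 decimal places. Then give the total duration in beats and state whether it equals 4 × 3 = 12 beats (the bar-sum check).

1) 0.0ms=0b +235.294ms=3/5b
2) 235.294ms=3/5b +235.294ms=3/5b
3) 470.588ms=6/5b +470.588ms=6/5b
4) 941.176ms=12/5b +823.529ms=21/10b
5) 1764.706ms=9/2b +588.235ms=3/2b
6) 2352.941ms=6b +588.235ms=3/2b
7) 2941.176ms=15/2b +588.235ms=3/2b
8) 3529.412ms=9b +294.118ms=3/4b
9) 3823.529ms=39/4b +294.118ms=3/4b
10) 4117.647ms=21/2b +294.118ms=3/4b
11) 4411.765ms=45/4b +294.118ms=3/4b
Σ=12b of 12 (153bpm 3/8) — PASS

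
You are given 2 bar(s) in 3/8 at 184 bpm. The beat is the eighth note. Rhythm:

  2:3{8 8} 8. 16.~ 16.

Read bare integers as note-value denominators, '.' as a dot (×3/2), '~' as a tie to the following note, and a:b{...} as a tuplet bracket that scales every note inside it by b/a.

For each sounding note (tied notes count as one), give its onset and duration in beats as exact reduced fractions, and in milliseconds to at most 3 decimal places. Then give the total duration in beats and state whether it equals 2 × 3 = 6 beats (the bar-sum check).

1) 0.0ms=0b +489.13ms=3/2b
2) 489.13ms=3/2b +489.13ms=3/2b
3) 978.261ms=3b +489.13ms=3/2b
4) 1467.391ms=9/2b +489.13ms=3/2b
Σ=6b of 6 (184bpm 3/8) — PASS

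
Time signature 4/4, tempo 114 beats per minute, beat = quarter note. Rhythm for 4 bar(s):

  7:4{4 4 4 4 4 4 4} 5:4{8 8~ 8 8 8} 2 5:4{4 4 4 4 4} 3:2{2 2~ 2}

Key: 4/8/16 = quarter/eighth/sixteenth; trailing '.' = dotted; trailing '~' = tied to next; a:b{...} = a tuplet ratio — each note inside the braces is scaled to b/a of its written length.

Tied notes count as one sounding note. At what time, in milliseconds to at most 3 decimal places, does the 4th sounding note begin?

1. 0.0ms @ 0 + 300.752ms (4/7)
2. 300.752ms @ 4/7 + 300.752ms (4/7)
3. 601.504ms @ 8/7 + 300.752ms (4/7)
4. 902.256ms @ 12/7 + 300.752ms (4/7)
5. 1203.008ms @ 16/7 + 300.752ms (4/7)
6. 1503.759ms @ 20/7 + 300.752ms (4/7)
7. 1804.511ms @ 24/7 + 300.752ms (4/7)
8. 2105.263ms @ 4 + 210.526ms (2/5)
9. 2315.789ms @ 22/5 + 421.053ms (4/5)
10. 2736.842ms @ 26/5 + 210.526ms (2/5)
11. 2947.368ms @ 28/5 + 210.526ms (2/5)
12. 3157.895ms @ 6 + 1052.632ms (2)
13. 4210.526ms @ 8 + 421.053ms (4/5)
14. 4631.579ms @ 44/5 + 421.053ms (4/5)
15. 5052.632ms @ 48/5 + 421.053ms (4/5)
16. 5473.684ms @ 52/5 + 421.053ms (4/5)
17. 5894.737ms @ 56/5 + 421.053ms (4/5)
18. 6315.789ms @ 12 + 701.754ms (4/3)
19. 7017.544ms @ 40/3 + 1403.509ms (8/3)

note 4 onset = 12/7b = 902.256ms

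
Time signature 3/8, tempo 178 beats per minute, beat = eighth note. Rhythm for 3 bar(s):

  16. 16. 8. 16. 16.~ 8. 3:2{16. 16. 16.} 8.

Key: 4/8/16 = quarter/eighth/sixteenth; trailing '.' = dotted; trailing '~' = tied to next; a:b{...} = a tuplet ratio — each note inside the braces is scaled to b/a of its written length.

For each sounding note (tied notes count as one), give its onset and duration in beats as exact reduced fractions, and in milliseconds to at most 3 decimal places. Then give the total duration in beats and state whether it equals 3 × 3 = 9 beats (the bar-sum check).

1) 0.0ms=0b +252.809ms=3/4b
2) 252.809ms=3/4b +252.809ms=3/4b
3) 505.618ms=3/2b +505.618ms=3/2b
4) 1011.236ms=3b +252.809ms=3/4b
5) 1264.045ms=15/4b +758.427ms=9/4b
6) 2022.472ms=6b +168.539ms=1/2b
7) 2191.011ms=13/2b +168.539ms=1/2b
8) 2359.551ms=7b +168.539ms=1/2b
9) 2528.09ms=15/2b +505.618ms=3/2b
Σ=9b of 9 (178bpm 3/8) — PASS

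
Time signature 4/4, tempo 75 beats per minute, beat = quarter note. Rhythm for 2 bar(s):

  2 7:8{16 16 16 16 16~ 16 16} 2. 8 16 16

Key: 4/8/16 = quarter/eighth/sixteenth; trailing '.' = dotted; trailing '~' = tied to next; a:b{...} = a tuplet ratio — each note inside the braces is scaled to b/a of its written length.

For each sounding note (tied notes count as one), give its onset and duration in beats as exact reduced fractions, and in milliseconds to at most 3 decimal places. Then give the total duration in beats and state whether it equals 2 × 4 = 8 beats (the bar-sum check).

1) 0.0ms=0b +1600.0ms=2b
2) 1600.0ms=2b +228.571ms=2/7b
3) 1828.571ms=16/7b +228.571ms=2/7b
4) 2057.143ms=18/7b +228.571ms=2/7b
5) 2285.714ms=20/7b +228.571ms=2/7b
6) 2514.286ms=22/7b +457.143ms=4/7b
7) 2971.429ms=26/7b +228.571ms=2/7b
8) 3200.0ms=4b +2400.0ms=3b
9) 5600.0ms=7b +400.0ms=1/2b
10) 6000.0ms=15/2b +200.0ms=1/4b
11) 6200.0ms=31/4b +200.0ms=1/4b
Σ=8b of 8 (75bpm 4/4) — PASS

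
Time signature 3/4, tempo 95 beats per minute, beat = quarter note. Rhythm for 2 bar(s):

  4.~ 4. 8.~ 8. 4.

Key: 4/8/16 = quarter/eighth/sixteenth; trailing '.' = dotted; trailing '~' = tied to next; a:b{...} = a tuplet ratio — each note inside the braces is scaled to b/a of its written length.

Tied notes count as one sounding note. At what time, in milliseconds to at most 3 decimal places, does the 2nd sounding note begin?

note 2 onset = 3b = 1894.737ms

1. 0.0ms @ 0 + 1894.737ms (3)
2. 1894.737ms @ 3 + 947.368ms (3/2)
3. 2842.105ms @ 9/2 + 947.368ms (3/2)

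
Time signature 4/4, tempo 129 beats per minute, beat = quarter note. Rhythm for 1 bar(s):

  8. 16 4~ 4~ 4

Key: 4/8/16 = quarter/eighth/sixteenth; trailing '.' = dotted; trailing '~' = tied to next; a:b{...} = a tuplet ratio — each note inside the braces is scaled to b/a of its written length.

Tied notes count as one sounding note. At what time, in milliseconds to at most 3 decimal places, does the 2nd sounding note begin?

note 2 onset = 3/4b = 348.837ms

1. 0.0ms @ 0 + 348.837ms (3/4)
2. 348.837ms @ 3/4 + 116.279ms (1/4)
3. 465.116ms @ 1 + 1395.349ms (3)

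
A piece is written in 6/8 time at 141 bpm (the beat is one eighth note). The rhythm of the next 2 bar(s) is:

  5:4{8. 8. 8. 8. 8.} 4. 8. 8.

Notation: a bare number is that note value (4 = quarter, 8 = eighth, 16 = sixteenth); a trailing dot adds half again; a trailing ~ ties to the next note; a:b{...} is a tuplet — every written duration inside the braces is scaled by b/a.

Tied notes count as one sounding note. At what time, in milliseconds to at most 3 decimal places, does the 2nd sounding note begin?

1. 0.0ms @ 0 + 510.638ms (6/5)
2. 510.638ms @ 6/5 + 510.638ms (6/5)
3. 1021.277ms @ 12/5 + 510.638ms (6/5)
4. 1531.915ms @ 18/5 + 510.638ms (6/5)
5. 2042.553ms @ 24/5 + 510.638ms (6/5)
6. 2553.191ms @ 6 + 1276.596ms (3)
7. 3829.787ms @ 9 + 638.298ms (3/2)
8. 4468.085ms @ 21/2 + 638.298ms (3/2)

note 2 onset = 6/5b = 510.638ms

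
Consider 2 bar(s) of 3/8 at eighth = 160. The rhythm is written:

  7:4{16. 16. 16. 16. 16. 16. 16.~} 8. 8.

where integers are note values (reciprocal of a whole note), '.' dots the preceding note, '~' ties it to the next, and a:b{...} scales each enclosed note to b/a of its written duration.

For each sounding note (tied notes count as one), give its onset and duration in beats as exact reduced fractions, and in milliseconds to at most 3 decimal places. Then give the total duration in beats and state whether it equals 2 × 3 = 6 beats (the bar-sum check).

1) 0.0ms=0b +160.714ms=3/7b
2) 160.714ms=3/7b +160.714ms=3/7b
3) 321.429ms=6/7b +160.714ms=3/7b
4) 482.143ms=9/7b +160.714ms=3/7b
5) 642.857ms=12/7b +160.714ms=3/7b
6) 803.571ms=15/7b +160.714ms=3/7b
7) 964.286ms=18/7b +723.214ms=27/14b
8) 1687.5ms=9/2b +562.5ms=3/2b
Σ=6b of 6 (160bpm 3/8) — PASS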